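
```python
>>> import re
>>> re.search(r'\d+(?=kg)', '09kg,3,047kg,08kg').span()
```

Because the assertion is zero-width, the text it checks is not consumed and won't appear in the result.
Unlike `match`, `search` isn't anchored — it looks for the pattern anywhere in the string.
The match spans [0:2] → '09'.

(0, 2)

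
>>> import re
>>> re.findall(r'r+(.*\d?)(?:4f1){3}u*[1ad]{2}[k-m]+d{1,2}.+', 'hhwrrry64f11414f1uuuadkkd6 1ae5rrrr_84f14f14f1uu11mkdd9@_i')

['y64f11414f1uuuadkkd6 1ae5rrrr_8']

The pattern matches one or more of a literal 'r'; then zero or more of any character, then optionally a digit (captured); then the literal '4f1' repeated 3 times, then zero or more of the literal 'u'; then exactly 2 of one of [1ad]; then one or more of a character in [k-m], then 1 to 2 of the literal 'd', then one or more of any character.
Walking the string: at [3:58] match 'rrry64f11414f1uuuadkkd6 1ae5rrrr_84f14f14f1uu11mkdd9@_i', group 1 = 'y64f11414f1uuuadkkd6 1ae5rrrr_8'.
Because there's exactly one group, `findall` drops the full match and keeps group 1 from the one hit.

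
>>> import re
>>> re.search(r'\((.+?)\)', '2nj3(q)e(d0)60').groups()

The match spans [4:7] → '(q)'.
Captured: group 1 = 'q'.

('q',)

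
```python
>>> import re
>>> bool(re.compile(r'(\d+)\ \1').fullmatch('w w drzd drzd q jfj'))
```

The backreference `\1` re-matches whatever the first group consumed, character for character.
`re.fullmatch` requires the pattern to consume the entire string.
Here the pattern can't cover the whole string, so the call returns None, and `bool(None)` is False.

False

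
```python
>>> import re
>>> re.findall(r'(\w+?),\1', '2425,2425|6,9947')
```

`\1` has to match the exact text group 1 already captured.
Matches: at [0:9] match '2425,2425', group 1 = '2425'.
`findall` collects group 1 from the one match (1 total).

['2425']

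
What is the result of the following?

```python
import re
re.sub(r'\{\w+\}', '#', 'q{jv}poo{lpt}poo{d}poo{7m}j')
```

Each match is replaced by '#'.

'q#poo#poo#poo#j'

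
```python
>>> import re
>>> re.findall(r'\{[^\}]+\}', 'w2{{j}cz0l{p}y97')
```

['{{j}', '{p}']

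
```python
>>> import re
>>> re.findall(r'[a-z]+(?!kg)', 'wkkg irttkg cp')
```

['wkkg', 'irttkg', 'cp']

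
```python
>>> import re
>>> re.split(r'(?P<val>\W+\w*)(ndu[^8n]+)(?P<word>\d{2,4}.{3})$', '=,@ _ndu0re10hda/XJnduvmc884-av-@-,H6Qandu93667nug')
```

['=,@ _ndu0re10hda/XJnduvmc884-av', '-@-,H6Qa', 'ndu936', '67nug', '']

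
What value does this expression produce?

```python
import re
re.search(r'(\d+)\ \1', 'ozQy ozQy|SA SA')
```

None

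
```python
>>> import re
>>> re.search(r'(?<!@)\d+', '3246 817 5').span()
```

The negative lookahead/lookbehind blocks any match where the forbidden context is present.
The match spans [0:4] → '3246'.

(0, 4)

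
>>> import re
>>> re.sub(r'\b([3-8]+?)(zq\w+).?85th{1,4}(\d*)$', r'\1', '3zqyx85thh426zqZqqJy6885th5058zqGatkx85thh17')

'3'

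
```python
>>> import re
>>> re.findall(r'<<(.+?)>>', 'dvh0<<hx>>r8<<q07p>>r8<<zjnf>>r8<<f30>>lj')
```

A `+?`/`*?`/`{m,n}?` starts at its minimum and grows only as far as needed for what follows to match.
Scanning left to right: at [4:10] match '<<hx>>', group 1 = 'hx'; at [12:20] match '<<q07p>>', group 1 = 'q07p'; at [22:30] match '<<zjnf>>', group 1 = 'zjnf'; at [32:39] match '<<f30>>', group 1 = 'f30'.
One capturing group, so `findall` returns just the captured substring from each match — 4 in all.

['hx', 'q07p', 'zjnf', 'f30']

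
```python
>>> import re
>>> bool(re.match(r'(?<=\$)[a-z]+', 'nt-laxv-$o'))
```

The positive lookaround only admits positions where the adjacent text matches; those characters stay outside the span.
`re.match` only tries the pattern at the start of the string.
Here the string doesn't start with a match, so the call returns None, and `bool(None)` is False.

False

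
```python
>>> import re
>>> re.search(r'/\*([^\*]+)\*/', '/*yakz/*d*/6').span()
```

The match spans [6:11] → '/*d*/'.

(6, 11)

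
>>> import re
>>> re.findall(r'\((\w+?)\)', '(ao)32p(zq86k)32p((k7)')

With a single group, `findall` returns only what that group captured — 3 items.

['ao', 'zq86k', 'k7']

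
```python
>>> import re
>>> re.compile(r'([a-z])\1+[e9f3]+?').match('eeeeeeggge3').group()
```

'eeeeee'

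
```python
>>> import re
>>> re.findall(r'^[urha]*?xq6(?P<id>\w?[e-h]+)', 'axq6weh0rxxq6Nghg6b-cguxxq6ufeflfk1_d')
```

['weh']

This matches anchored at the start of the string; then zero or more of one of [urha] (lazy), then the literal 'xq6'; then optionally a word character, then one or more of a character in [e-h] (captured as 'id').
Because there's exactly one group, `findall` drops the full match and keeps group 1 from the one hit.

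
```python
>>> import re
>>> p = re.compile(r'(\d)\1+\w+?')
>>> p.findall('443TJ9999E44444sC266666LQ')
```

['4', '9', '4', '6']

A backreference is literal: `\1` must see the identical characters the first group matched.
Scanning left to right: at [0:3] match '443', group 1 = '4'; at [5:10] match '9999E', group 1 = '9'; at [10:16] match '44444s', group 1 = '4'; at [18:24] match '66666L', group 1 = '6'.
One capturing group, so `findall` returns just the captured substring from each match — 4 in all.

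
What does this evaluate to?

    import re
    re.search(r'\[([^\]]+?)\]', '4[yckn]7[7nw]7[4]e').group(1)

'yckn'

The match spans [1:7] → '[yckn]'.
Captured: group 1 = 'yckn'.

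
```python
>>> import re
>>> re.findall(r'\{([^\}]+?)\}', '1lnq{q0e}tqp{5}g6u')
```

['q0e', '5']

`findall` collects group 1 from each match (2 total).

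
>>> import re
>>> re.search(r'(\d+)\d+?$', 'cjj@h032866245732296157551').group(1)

'03286624573229615755'

Pattern: one or more of a digit (captured); then one or more of a digit (lazy); then anchored at the end.
`re.search` tries every starting position until one works.
The match spans [5:26] → '032866245732296157551'.
Captured: group 1 = '03286624573229615755'.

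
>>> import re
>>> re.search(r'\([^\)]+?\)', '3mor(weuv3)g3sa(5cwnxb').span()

(4, 11)

The match spans [4:11] → '(weuv3)'.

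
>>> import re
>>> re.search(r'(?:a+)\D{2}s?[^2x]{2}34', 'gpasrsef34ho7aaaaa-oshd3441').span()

(2, 10)

This matches one or more of a literal 'a' (non-capturing group); then exactly 2 of a non-digit, then optionally the literal 's'; then exactly 2 of any character except [2x], then the literal '34'.
`re.search` tries every starting position until one works.
The match spans [2:10] → 'asrsef34'.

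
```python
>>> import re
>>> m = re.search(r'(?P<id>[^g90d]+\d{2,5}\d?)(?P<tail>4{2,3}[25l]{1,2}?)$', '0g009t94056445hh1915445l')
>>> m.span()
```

(9, 24)

The pattern matches one or more of any character except [g90d], then 2 to 5 of a digit, then optionally a digit (captured as 'id'); then 2 to 3 of the literal '4', then 1 to 2 of one of [25l] (lazy) (captured as 'tail'); then anchored at the end.
Unlike `match`, `search` isn't anchored — it looks for the pattern anywhere in the string.
The match spans [9:24] → '56445hh1915445l'.
Captured: group 1 = '56445hh1915', group 2 = '445l'.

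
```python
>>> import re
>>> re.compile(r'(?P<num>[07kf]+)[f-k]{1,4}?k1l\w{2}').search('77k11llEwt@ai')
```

This matches one or more of one of [07kf] (captured as 'num'); then 1 to 4 of a character in [f-k] (lazy), then the literal 'k1l', then exactly 2 of a word character.
Unlike `match`, `search` isn't anchored — it looks for the pattern anywhere in the string.
Here nothing in the string fits, so the call returns None.

None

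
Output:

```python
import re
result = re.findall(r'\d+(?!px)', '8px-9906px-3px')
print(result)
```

`(?!…)`/`(?<!…)` only lets a position through if the neighbouring text does NOT match; no characters are consumed.
With no groups in the pattern, `findall` gives back each whole match — 1 here.

['990']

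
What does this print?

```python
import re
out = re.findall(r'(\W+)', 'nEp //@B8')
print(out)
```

[' //@']

Pattern: one or more of a non-word character (captured).
Scanning left to right: at [3:7] match ' //@', group 1 = ' //@'.
One capturing group, so `findall` returns just the captured substring from the one match — 1 in all.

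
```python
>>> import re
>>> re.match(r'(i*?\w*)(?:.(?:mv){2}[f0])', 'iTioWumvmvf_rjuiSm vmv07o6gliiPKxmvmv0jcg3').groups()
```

('iTioW',)

This matches zero or more of a literal 'i' (lazy), then zero or more of a word character (captured); then any character, then the literal 'mv' repeated 2 times, then one of [f0] (non-capturing group).
`match` is anchored at position 0; if the pattern doesn't fit there, it returns None.
The match spans [0:11] → 'iTioWumvmvf'.
Captured: group 1 = 'iTioW'.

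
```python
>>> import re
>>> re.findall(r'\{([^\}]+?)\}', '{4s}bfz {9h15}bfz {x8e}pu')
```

['4s', '9h15', 'x8e']

Scanning left to right: at [0:4] match '{4s}', group 1 = '4s'; at [8:14] match '{9h15}', group 1 = '9h15'; at [18:23] match '{x8e}', group 1 = 'x8e'.
`findall` collects group 1 from each match (3 total).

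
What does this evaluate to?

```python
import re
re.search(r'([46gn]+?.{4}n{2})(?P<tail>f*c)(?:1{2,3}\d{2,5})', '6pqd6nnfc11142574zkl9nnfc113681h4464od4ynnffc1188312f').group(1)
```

'6pqd6nn'

The match spans [0:17] → '6pqd6nnfc11142574'.
Captured: group 1 = '6pqd6nn', group 2 = 'fc'.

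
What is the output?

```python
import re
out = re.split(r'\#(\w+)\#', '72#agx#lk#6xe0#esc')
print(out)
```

Matches to split on: at [2:7] → '#agx#'; at [9:15] → '#6xe0#'.
Because the pattern has a capturing group, `split` also inserts each captured text between the pieces.

['72', 'agx', 'lk', '6xe0', 'esc']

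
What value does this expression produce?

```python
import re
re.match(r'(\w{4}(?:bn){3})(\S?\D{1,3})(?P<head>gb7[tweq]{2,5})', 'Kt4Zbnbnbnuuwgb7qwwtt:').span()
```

(0, 21)

With `match`, the pattern is implicitly anchored at the beginning.
The match spans [0:21] → 'Kt4Zbnbnbnuuwgb7qwwtt'.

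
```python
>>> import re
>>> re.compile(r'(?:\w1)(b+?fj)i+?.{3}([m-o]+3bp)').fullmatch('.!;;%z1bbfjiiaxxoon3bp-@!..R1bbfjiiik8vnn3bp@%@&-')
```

None

`fullmatch` succeeds only if the pattern covers the string from start to end.
Here the string isn't matched end-to-end, so the call returns None.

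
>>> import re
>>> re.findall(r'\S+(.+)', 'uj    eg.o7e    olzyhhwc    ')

The pattern matches one or more of a non-whitespace character; then one or more of any character (captured).
Walking the string: at [0:28] match 'uj    eg.o7e    olzyhhwc    ', group 1 = '    eg.o7e    olzyhhwc    '.
With a single group, `findall` returns only what that group captured — 1 item.

['    eg.o7e    olzyhhwc    ']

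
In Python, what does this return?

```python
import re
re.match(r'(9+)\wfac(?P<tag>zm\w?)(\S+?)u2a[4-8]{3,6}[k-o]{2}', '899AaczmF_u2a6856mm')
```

None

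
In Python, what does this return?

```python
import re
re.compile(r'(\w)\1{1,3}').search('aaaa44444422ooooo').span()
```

(0, 4)

`\1` has to match the exact text group 1 already captured.
`search` walks the string left to right and returns the first match it finds.
The match spans [0:4] → 'aaaa'.
Captured: group 1 = 'a'.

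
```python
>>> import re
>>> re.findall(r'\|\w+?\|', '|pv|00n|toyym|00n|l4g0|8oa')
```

Scanning left to right: at [0:4] → '|pv|'; at [7:14] → '|toyym|'; at [17:23] → '|l4g0|'.
`findall` yields the raw match text (3 of them) because the pattern has no groups.

['|pv|', '|toyym|', '|l4g0|']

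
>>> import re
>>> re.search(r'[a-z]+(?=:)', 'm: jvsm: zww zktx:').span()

(0, 1)

Lookahead/lookbehind check context without consuming it, so the matched span excludes the asserted characters.
Unlike `match`, `search` isn't anchored — it looks for the pattern anywhere in the string.
The match spans [0:1] → 'm'.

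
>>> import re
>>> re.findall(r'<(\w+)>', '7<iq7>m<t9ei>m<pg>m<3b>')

['iq7', 't9ei', 'pg', '3b']

Scanning left to right: at [1:6] match '<iq7>', group 1 = 'iq7'; at [7:13] match '<t9ei>', group 1 = 't9ei'; at [14:18] match '<pg>', group 1 = 'pg'; at [19:23] match '<3b>', group 1 = '3b'.
With a single group, `findall` returns only what that group captured — 4 items.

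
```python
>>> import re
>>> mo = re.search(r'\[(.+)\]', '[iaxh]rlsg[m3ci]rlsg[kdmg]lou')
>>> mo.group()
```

'[iaxh]rlsg[m3ci]rlsg[kdmg]'

The match spans [0:26] → '[iaxh]rlsg[m3ci]rlsg[kdmg]'.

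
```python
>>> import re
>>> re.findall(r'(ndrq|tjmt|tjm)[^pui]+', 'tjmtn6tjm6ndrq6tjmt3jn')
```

Branches in `(...|...)` are attempted left-to-right; the first branch that allows the whole pattern to succeed is taken.
Scanning left to right: at [0:22] match 'tjmtn6tjm6ndrq6tjmt3jn', group 1 = 'tjmt'.
Because there's exactly one group, `findall` drops the full match and keeps group 1 from the one hit.

['tjmt']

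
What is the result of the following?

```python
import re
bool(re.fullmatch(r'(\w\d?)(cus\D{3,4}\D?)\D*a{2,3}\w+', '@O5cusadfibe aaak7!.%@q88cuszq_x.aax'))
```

False

The pattern matches a word character, then optionally a digit (captured); then the literal 'cus', then 3 to 4 of a non-digit, then optionally a non-digit (captured); then zero or more of a non-digit, then 2 to 3 of a literal 'a', then one or more of a word character.
`re.fullmatch` is like wrapping the pattern in `^…$` (in single-line mode).
Here the string isn't matched end-to-end, so the call returns None, and `bool(None)` is False.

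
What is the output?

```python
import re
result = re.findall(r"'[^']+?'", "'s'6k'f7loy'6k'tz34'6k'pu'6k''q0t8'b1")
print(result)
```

Walking the string: at [0:3] → "'s'"; at [5:12] → "'f7loy'"; at [14:20] → "'tz34'"; at [22:26] → "'pu'"; at [29:35] → "'q0t8'".
`findall` yields the raw match text (5 of them) because the pattern has no groups.

["'s'", "'f7loy'", "'tz34'", "'pu'", "'q0t8'"]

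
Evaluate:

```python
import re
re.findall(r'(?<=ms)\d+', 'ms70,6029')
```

['70']

Because the assertion is zero-width, the text it checks is not consumed and won't appear in the result.
No capturing groups, so `findall` returns the 1 full match string.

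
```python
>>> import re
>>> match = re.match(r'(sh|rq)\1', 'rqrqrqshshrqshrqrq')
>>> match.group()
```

'rqrq'

`\1` has to match the exact text group 1 already captured.
`re.match` won't scan ahead — the pattern has to work from the very first character.
The match spans [0:4] → 'rqrq'.
Captured: group 1 = 'rq'.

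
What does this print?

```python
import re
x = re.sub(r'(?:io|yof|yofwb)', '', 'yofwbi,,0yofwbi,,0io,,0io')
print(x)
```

Branches in `(...|...)` are attempted left-to-right; the first branch that allows the whole pattern to succeed is taken.
Each match is replaced by ''.

wbi,,0wbi,,0,,0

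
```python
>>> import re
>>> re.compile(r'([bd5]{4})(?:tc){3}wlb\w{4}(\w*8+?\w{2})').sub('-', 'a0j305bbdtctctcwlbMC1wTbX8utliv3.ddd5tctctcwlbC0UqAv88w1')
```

'a0j30-liv3.-'

This matches exactly 4 of one of [bd5] (captured); then the literal 'tc' repeated 3 times, then the literal 'wlb', then exactly 4 of a word character; then zero or more of a word character, then one or more of the literal '8' (lazy), then exactly 2 of a word character (captured).
Matches: at [5:28] → '5bbdtctctcwlbMC1wTbX8ut'; at [33:56] → 'ddd5tctctcwlbC0UqAv88w1'.
`sub` substitutes '-' at each match site.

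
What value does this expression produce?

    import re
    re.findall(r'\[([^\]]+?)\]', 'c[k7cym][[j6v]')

['k7cym', '[j6v']

Matches: at [1:8] match '[k7cym]', group 1 = 'k7cym'; at [8:14] match '[[j6v]', group 1 = '[j6v'.
Because there's exactly one group, `findall` drops the full match and keeps group 1 from each hit.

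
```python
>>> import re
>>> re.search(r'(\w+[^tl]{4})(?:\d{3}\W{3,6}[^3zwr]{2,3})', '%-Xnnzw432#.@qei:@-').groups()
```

('Xnnzw',)

The match spans [2:16] → 'Xnnzw432#.@qei'.
Captured: group 1 = 'Xnnzw'.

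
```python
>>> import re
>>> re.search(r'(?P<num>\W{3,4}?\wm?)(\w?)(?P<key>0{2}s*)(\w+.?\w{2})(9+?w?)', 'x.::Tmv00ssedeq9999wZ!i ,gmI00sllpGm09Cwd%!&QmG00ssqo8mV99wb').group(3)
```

The match spans [1:20] → '.::Tmv00ssedeq9999w'.
Captured: group 1 = '.::Tm', group 2 = 'v', group 3 = '00ss', group 4 = 'edeq999', group 5 = '9w'.

'00ss'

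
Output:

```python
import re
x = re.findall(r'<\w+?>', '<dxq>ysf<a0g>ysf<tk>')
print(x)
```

Walking the string: at [0:5] → '<dxq>'; at [8:13] → '<a0g>'; at [16:20] → '<tk>'.
Since nothing is captured, `findall` lists the 3 matched substrings directly.

['<dxq>', '<a0g>', '<tk>']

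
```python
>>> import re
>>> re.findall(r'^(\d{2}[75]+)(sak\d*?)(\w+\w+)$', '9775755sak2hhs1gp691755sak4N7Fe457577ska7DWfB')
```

[('9775755', 'sak', '2hhs1gp691755sak4N7Fe457577ska7DWfB')]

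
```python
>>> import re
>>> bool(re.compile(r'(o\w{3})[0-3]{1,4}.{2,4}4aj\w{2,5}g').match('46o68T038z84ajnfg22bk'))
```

`re.match` won't scan ahead — the pattern has to work from the very first character.
Here the pattern fails at index 0, so the call returns None, and `bool(None)` is False.

False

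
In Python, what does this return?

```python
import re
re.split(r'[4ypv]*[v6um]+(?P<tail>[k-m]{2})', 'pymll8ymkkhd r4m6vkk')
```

['', 'll', '8', 'kk', 'hd r', 'kk', '']

With a capturing group present, the delimiter's captured portion is kept in the result list.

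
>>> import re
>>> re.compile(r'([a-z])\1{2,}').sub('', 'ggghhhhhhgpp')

After group 1 captures some text, `\1` only succeeds where that same text appears again.
Each match is replaced by ''.

'gpp'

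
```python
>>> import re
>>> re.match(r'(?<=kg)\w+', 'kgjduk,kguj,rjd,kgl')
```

None

Because the assertion is zero-width, the text it checks is not consumed and won't appear in the result.
With `match`, the pattern is implicitly anchored at the beginning.
Here position 0 doesn't satisfy it, so the call returns None.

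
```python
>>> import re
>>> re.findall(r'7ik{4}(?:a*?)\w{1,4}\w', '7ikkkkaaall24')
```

['7ikkkkaaall']

Because the quantifier is non-greedy, it stops expanding at the earliest point where the rest of the pattern can succeed.
`findall` yields the raw match text (1 of them) because the pattern has no groups.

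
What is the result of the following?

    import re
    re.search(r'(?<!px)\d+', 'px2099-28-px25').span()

(3, 6)

`(?!…)`/`(?<!…)` only lets a position through if the neighbouring text does NOT match; no characters are consumed.
`re.search` tries every starting position until one works.
The match spans [3:6] → '099'.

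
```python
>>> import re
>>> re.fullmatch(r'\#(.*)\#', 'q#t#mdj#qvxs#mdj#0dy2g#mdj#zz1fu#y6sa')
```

For `fullmatch`, every character of the input must be accounted for by the pattern.
Here there's no way to consume every character, so the call returns None.

None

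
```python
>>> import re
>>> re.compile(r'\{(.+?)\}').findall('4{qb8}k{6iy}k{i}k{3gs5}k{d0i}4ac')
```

['qb8', '6iy', 'i', '3gs5', 'd0i']

Walking the string: at [1:6] match '{qb8}', group 1 = 'qb8'; at [7:12] match '{6iy}', group 1 = '6iy'; at [13:16] match '{i}', group 1 = 'i'; at [17:23] match '{3gs5}', group 1 = '3gs5'; at [24:29] match '{d0i}', group 1 = 'd0i'.
`findall` collects group 1 from each match (5 total).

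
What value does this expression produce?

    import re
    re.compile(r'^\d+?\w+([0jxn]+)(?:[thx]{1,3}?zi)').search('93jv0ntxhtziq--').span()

The pattern matches anchored at the start of the string; then one or more of a digit (lazy), then one or more of a word character; then one or more of one of [0jxn] (captured); then 1 to 3 of one of [thx] (lazy), then the literal 'zi' (non-capturing group).
`re.search` tries every starting position until one works.
The match spans [0:12] → '93jv0ntxhtzi'.
Captured: group 1 = 'x'.

(0, 12)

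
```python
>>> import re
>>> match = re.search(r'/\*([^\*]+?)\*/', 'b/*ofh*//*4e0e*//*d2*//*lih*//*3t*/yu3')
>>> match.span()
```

The match spans [1:8] → '/*ofh*/'.

(1, 8)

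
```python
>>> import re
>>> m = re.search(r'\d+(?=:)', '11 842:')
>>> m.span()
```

Because the assertion is zero-width, the text it checks is not consumed and won't appear in the result.
The match spans [3:6] → '842'.

(3, 6)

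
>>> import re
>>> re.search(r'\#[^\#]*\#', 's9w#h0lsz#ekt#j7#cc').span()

(3, 10)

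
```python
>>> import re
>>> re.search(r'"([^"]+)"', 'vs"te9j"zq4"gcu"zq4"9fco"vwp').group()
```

`search` walks the string left to right and returns the first match it finds.
The match spans [2:8] → '"te9j"'.
Captured: group 1 = 'te9j'.

'"te9j"'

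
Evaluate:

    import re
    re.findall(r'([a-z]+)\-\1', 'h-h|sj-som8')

['h']

`\1` is not a pattern — it's the concrete string captured by group 1, re-applied verbatim.
Walking the string: at [0:3] match 'h-h', group 1 = 'h'.
`findall` collects group 1 from the one match (1 total).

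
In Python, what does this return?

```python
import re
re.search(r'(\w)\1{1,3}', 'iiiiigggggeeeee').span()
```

`\1` is not a pattern — it's the concrete string captured by group 1, re-applied verbatim.
`search` walks the string left to right and returns the first match it finds.
The match spans [0:4] → 'iiii'.
Captured: group 1 = 'i'.

(0, 4)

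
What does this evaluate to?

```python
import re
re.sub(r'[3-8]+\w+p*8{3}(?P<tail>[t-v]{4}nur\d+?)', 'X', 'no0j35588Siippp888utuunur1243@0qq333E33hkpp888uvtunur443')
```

'no0jX243@0qqX43'

The pattern matches one or more of a character in [3-8], then one or more of a word character; then zero or more of the literal 'p', then exactly 3 of a literal '8'; then exactly 4 of a character in [t-v], then the literal 'nur', then one or more of a digit (lazy) (captured as 'tail').
Lazy quantifiers expand one character at a time until the remainder of the pattern can match.
Matches: at [4:26] → '35588Siippp888utuunur1'; at [33:54] → '333E33hkpp888uvtunur4'.
Every occurrence is swapped for 'X'.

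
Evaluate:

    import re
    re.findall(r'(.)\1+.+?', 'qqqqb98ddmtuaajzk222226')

After group 1 captures some text, `\1` only succeeds where that same text appears again.
Scanning left to right: at [0:5] match 'qqqqb', group 1 = 'q'; at [7:10] match 'ddm', group 1 = 'd'; at [12:15] match 'aaj', group 1 = 'a'; at [17:23] match '222226', group 1 = '2'.
With a single group, `findall` returns only what that group captured — 4 items.

['q', 'd', 'a', '2']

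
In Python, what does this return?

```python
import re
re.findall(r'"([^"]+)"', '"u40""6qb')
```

`findall` collects group 1 from the one match (1 total).

['u40']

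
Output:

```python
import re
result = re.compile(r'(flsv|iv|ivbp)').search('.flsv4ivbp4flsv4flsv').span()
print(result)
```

The match spans [1:5] → 'flsv'.

(1, 5)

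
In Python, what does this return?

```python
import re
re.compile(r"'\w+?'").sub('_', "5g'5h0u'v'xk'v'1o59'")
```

'5g_v_v_'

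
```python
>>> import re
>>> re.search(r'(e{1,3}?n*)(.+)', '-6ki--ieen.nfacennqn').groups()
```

('e', 'en.nfacennqn')

This matches 1 to 3 of a literal 'e' (lazy), then zero or more of the literal 'n' (captured); then one or more of any character (captured).
Because the quantifier is non-greedy, it stops expanding at the earliest point where the rest of the pattern can succeed.
`re.search` scans for the first position where the pattern succeeds.
The match spans [7:20] → 'een.nfacennqn'.
Captured: group 1 = 'e', group 2 = 'en.nfacennqn'.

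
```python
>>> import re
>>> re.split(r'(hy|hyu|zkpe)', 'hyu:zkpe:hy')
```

['', 'hy', 'u:', 'zkpe', ':', 'hy', '']

`|` is ordered: at each position the engine commits to the first alternative that works.
Matches to split on: at [0:2] → 'hy'; at [4:8] → 'zkpe'; at [9:11] → 'hy'.
With a capturing group present, the delimiter's captured portion is kept in the result list.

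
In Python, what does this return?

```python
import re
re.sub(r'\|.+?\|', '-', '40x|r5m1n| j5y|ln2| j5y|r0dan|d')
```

A `+?`/`*?`/`{m,n}?` starts at its minimum and grows only as far as needed for what follows to match.
Matches: at [3:10] → '|r5m1n|'; at [14:19] → '|ln2|'; at [23:30] → '|r0dan|'.
Each match is replaced by '-'.

'40x- j5y- j5y-d'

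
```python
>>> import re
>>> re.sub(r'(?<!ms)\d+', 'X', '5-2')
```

'X-X'

Because the assertion is negative and zero-width, positions next to the forbidden text are skipped.
Matches: at [0:1] → '5'; at [2:3] → '2'.
`sub` substitutes 'X' at each match site.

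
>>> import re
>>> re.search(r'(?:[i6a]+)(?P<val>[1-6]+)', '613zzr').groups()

This matches one or more of one of [i6a] (non-capturing group); then one or more of a character in [1-6] (captured as 'val').
`search` walks the string left to right and returns the first match it finds.
The match spans [0:3] → '613'.
Captured: group 1 = '13'.

('13',)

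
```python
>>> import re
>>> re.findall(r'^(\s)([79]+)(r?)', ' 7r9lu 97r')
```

[(' ', '7', 'r')]

This matches anchored at the start of the string; then whitespace (captured); then one or more of one of [79] (captured); then optionally a literal 'r' (captured).
Walking the string: at [0:3] match ' 7r', groups = (' ', '7', 'r').
3 groups means the one result is a tuple of 3 captured strings — 1 here.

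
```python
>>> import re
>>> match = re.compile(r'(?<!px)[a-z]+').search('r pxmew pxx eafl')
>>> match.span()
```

The negative lookaround is zero-width — it rules out positions where the adjacent text would match, without consuming anything.
`re.search` tries every starting position until one works.
The match spans [0:1] → 'r'.

(0, 1)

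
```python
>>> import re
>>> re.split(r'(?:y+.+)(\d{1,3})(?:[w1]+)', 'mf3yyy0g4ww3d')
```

['mf3', '4', '3d']

The pattern matches one or more of a literal 'y', then one or more of any character (non-capturing group); then 1 to 3 of a digit (captured); then one or more of one of [w1] (non-capturing group).
The group in the pattern means `split` returns the separators' captures alongside the pieces.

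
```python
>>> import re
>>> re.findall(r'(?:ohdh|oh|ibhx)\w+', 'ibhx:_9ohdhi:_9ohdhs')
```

['ohdhi', 'ohdhs']

No capturing groups, so `findall` returns the 2 full match strings.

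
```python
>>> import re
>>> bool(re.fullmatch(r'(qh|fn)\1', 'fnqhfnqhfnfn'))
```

`re.fullmatch` is like wrapping the pattern in `^…$` (in single-line mode).
Here the string isn't matched end-to-end, so the call returns None, and `bool(None)` is False.

False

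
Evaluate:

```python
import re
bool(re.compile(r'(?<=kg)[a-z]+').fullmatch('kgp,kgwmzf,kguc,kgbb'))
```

The lookaround is zero-width — it requires the adjacent text to match without consuming it, so the asserted text isn't part of the match.
`re.fullmatch` requires the pattern to consume the entire string.
Here there's no way to consume every character, so the call returns None, and `bool(None)` is False.

False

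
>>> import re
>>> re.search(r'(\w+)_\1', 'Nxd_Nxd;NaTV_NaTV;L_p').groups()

('Nxd',)

The match spans [0:7] → 'Nxd_Nxd'.
Captured: group 1 = 'Nxd'.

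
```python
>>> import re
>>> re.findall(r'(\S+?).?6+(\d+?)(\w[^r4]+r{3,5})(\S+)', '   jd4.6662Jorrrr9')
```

[('jd4', '2', 'Jorrrr', '9')]

Because the quantifier is non-greedy, it stops expanding at the earliest point where the rest of the pattern can succeed.
`findall` packs the 4 group values into a tuple for every match.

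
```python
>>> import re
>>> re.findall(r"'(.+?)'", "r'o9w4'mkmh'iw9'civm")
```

['o9w4', 'iw9']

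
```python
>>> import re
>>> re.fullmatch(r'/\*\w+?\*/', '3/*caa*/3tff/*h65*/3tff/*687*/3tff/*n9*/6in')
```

For `fullmatch`, every character of the input must be accounted for by the pattern.
Here the pattern can't cover the whole string, so the call returns None.

None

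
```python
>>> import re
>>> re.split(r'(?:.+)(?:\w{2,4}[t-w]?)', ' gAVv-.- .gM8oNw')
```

Pattern: one or more of any character (non-capturing group); then 2 to 4 of a word character, then optionally a character in [t-w] (non-capturing group).
Matches to split on: at [0:16] → ' gAVv-.- .gM8oNw'.
The string is cut at each match, leaving 2 pieces.

['', '']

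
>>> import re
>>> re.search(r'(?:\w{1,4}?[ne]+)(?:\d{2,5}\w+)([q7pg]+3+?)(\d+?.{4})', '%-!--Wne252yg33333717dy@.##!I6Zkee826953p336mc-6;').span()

A non-greedy quantifier consumes as few characters as it can — just enough that the remainder of the pattern still matches from where it stops; whatever follows it matches normally.
The match spans [5:19] → 'Wne252yg333337'.

(5, 19)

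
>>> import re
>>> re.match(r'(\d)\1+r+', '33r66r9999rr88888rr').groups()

('3',)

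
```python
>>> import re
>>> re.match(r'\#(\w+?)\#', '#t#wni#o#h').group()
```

'#t#'

With `match`, the pattern is implicitly anchored at the beginning.
The match spans [0:3] → '#t#'.
Captured: group 1 = 't'.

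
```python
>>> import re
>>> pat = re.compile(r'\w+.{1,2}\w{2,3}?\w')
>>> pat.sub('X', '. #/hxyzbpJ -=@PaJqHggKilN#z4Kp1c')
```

This matches one or more of a word character; then 1 to 2 of any character, then 2 to 3 of a word character (lazy), then a word character.
Matches: at [4:11] → 'hxyzbpJ'; at [15:31] → 'PaJqHggKilN#z4Kp'.
Each match is replaced by 'X'.

'. #/X -=@X1c'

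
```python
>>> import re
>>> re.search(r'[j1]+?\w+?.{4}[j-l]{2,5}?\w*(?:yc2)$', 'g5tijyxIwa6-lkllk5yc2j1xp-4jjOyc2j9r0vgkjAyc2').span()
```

Pattern: one or more of one of [j1] (lazy); then one or more of a word character (lazy); then exactly 4 of any character, then 2 to 5 of a character in [j-l] (lazy), then zero or more of a word character; then the literal 'yc', then the literal '2' (non-capturing group); then anchored at the end.
`re.search` scans for the first position where the pattern succeeds.
The match spans [21:45] → 'j1xp-4jjOyc2j9r0vgkjAyc2'.

(21, 45)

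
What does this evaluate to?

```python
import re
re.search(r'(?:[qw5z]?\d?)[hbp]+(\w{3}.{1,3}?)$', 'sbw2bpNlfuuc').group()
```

'w2bpNlfuuc'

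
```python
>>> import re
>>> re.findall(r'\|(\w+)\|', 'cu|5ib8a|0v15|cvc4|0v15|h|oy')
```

One capturing group, so `findall` returns just the captured substring from each match — 3 in all.

['5ib8a', 'cvc4', 'h']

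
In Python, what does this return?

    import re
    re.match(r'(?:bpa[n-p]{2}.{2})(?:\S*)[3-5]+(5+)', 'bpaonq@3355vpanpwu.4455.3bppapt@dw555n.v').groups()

('5',)

The match spans [0:37] → 'bpaonq@3355vpanpwu.4455.3bppapt@dw555'.
Captured: group 1 = '5'.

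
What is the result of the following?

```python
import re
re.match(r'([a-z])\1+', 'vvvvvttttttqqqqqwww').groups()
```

The match spans [0:5] → 'vvvvv'.
Captured: group 1 = 'v'.

('v',)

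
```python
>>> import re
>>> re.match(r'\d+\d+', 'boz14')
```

None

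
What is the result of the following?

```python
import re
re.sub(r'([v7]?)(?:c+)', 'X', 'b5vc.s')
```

'b5X.s'

The pattern matches optionally one of [v7] (captured); then one or more of a literal 'c' (non-capturing group).
Each match is replaced by 'X'.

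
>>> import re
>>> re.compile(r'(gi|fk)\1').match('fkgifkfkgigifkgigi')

`re.match` only tries the pattern at the start of the string.
Here the pattern fails at index 0, so the call returns None.

None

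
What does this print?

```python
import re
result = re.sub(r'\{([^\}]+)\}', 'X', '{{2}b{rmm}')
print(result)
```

Matches: at [0:4] → '{{2}'; at [5:10] → '{rmm}'.
`sub` substitutes 'X' at each match site.

XbX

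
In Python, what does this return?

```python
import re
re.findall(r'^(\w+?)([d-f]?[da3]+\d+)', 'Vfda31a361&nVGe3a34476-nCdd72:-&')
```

[('V', 'fda31')]

Pattern: anchored at the start of the string; then one or more of a word character (lazy) (captured); then optionally a character in [d-f], then one or more of one of [da3], then one or more of a digit (captured).
The `?` after the quantifier makes it lazy — it takes as little as possible before letting the rest of the pattern try.
Matches: at [0:6] match 'Vfda31', groups = ('V', 'fda31').
`findall` packs the 2 group values into a tuple for every match.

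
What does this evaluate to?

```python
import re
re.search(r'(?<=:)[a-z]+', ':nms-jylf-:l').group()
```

'nms'

The `(?=…)`/`(?<=…)` assertion just peeks at neighbouring text; it doesn't advance the match position.
`search` walks the string left to right and returns the first match it finds.
The match spans [1:4] → 'nms'.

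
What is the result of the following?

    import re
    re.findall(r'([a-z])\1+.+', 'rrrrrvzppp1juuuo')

A backreference is literal: `\1` must see the identical characters the first group matched.
Scanning left to right: at [0:16] match 'rrrrrvzppp1juuuo', group 1 = 'r'.
Because there's exactly one group, `findall` drops the full match and keeps group 1 from the one hit.

['r']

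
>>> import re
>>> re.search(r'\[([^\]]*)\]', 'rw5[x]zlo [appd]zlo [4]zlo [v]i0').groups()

The match spans [3:6] → '[x]'.
Captured: group 1 = 'x'.

('x',)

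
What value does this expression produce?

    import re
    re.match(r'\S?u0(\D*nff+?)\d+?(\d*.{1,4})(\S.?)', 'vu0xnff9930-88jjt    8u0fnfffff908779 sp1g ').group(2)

'930-88j'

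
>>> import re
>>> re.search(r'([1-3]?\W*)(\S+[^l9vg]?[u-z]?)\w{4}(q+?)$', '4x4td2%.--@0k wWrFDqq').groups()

('', '4x4td2%.--@0k w', 'qq')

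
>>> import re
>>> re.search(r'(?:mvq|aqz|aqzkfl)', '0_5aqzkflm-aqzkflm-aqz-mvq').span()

Branches in `(...|...)` are attempted left-to-right; the first branch that allows the whole pattern to succeed is taken.
The match spans [3:6] → 'aqz'.

(3, 6)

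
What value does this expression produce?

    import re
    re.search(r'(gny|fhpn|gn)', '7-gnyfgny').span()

`|` is ordered: at each position the engine commits to the first alternative that works.
The match spans [2:5] → 'gny'.

(2, 5)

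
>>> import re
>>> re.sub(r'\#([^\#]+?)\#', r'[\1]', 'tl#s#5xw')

Matches: at [2:5] → '#s#'.
Each match is replaced using the text its own group 1 captured.

'tl[s]5xw'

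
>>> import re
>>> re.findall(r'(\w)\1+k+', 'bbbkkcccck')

['b', 'c']

A backreference is literal: `\1` must see the identical characters the first group matched.
Walking the string: at [0:5] match 'bbbkk', group 1 = 'b'; at [5:10] match 'cccck', group 1 = 'c'.
With a single group, `findall` returns only what that group captured — 2 items.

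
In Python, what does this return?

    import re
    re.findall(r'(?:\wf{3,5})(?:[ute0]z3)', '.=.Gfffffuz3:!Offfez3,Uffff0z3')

`findall` yields the raw match text (3 of them) because the pattern has no groups.

['Gfffffuz3', 'Offfez3', 'Uffff0z3']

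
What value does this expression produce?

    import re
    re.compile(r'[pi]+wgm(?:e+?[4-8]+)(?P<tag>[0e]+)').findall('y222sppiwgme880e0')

['0e0']

This matches one or more of one of [pi], then the literal 'wgm'; then one or more of a literal 'e' (lazy), then one or more of a character in [4-8] (non-capturing group); then one or more of one of [0e] (captured as 'tag').
Scanning left to right: at [5:17] match 'ppiwgme880e0', group 1 = '0e0'.
With a single group, `findall` returns only what that group captured — 1 item.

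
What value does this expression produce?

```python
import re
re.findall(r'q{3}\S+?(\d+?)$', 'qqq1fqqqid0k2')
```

This matches exactly 3 of a literal 'q'; then one or more of a non-whitespace character (lazy); then one or more of a digit (lazy) (captured); then anchored at the end.
Matches: at [0:13] match 'qqq1fqqqid0k2', group 1 = '2'.
With a single group, `findall` returns only what that group captured — 1 item.

['2']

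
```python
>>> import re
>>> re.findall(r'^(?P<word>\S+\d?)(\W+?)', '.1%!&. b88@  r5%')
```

[('.1%!&.', ' ')]

`findall` packs the 2 group values into a tuple for every match.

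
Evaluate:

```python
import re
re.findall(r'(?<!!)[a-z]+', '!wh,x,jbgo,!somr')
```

['h', 'x', 'jbgo', 'omr']

The negative lookaround is zero-width — it rules out positions where the adjacent text would match, without consuming anything.
Since nothing is captured, `findall` lists the 4 matched substrings directly.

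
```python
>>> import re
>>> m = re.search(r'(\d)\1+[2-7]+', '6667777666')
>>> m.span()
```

`\1` is not a pattern — it's the concrete string captured by group 1, re-applied verbatim.
`re.search` scans for the first position where the pattern succeeds.
The match spans [0:10] → '6667777666'.
Captured: group 1 = '6'.

(0, 10)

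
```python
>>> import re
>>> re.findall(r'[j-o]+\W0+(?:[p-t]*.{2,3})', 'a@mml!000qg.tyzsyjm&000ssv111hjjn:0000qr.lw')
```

Pattern: one or more of a character in [j-o], then a non-word character, then one or more of a literal '0'; then zero or more of a character in [p-t], then 2 to 3 of any character (non-capturing group).
With no groups in the pattern, `findall` gives back each whole match — 3 here.

['mml!000qg.t', 'jm&000ssv11', 'jjn:0000qr.lw']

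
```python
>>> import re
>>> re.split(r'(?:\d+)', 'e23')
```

['e', '']

This matches one or more of a digit (non-capturing group).
Matches to split on: at [1:3] → '23'.
`split` removes every match and returns the 2 fragments in between.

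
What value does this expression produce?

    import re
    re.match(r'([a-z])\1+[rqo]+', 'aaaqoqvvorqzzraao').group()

`re.match` only tries the pattern at the start of the string.
The match spans [0:6] → 'aaaqoq'.

'aaaqoq'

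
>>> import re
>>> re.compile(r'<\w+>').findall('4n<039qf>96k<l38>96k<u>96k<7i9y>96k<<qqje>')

['<039qf>', '<l38>', '<u>', '<7i9y>', '<qqje>']

Walking the string: at [2:9] → '<039qf>'; at [12:17] → '<l38>'; at [20:23] → '<u>'; at [26:32] → '<7i9y>'; at [36:42] → '<qqje>'.
No capturing groups, so `findall` returns the 5 full match strings.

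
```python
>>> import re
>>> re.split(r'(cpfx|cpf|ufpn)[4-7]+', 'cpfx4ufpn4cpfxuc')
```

['', 'cpfx', '', 'ufpn', 'cpfxuc']

With a capturing group present, the delimiter's captured portion is kept in the result list.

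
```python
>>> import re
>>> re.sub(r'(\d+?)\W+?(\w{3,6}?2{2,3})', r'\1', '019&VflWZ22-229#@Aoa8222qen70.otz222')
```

The pattern matches one or more of a digit (lazy) (captured); then one or more of a non-word character (lazy); then 3 to 6 of a word character (lazy), then 2 to 3 of the literal '2' (captured).
Matches: at [0:11] → '019&VflWZ22'; at [12:24] → '229#@Aoa8222'; at [27:36] → '70.otz222'.
`\1` in the replacement pulls in group 1's text for each match.

'019-229qen70'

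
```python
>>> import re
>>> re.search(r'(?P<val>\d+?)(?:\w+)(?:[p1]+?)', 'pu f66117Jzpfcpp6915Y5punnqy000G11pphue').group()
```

'66117Jzpfcpp6915Y5punnqy000G11pp'

This matches one or more of a digit (lazy) (captured as 'val'); then one or more of a word character (non-capturing group); then one or more of one of [p1] (lazy) (non-capturing group).
The match spans [4:36] → '66117Jzpfcpp6915Y5punnqy000G11pp'.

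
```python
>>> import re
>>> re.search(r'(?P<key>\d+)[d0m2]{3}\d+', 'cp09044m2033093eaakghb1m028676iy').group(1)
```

'09044'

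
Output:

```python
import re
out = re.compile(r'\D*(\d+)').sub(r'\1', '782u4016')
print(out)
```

The pattern matches zero or more of a non-digit; then one or more of a digit (captured).
Matches: at [0:3] → '782'; at [3:8] → 'u4016'.
The replacement refers to a captured group, so each match is rewritten using its own captured text.

7824016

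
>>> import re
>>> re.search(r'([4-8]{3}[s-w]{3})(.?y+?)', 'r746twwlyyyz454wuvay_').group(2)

'ly'

The match spans [1:9] → '746twwly'.
Captured: group 1 = '746tww', group 2 = 'ly'.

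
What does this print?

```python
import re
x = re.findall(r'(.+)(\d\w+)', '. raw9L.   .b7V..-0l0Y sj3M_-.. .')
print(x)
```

[('. raw9L.   .b7V..-0l0Y sj', '3M_')]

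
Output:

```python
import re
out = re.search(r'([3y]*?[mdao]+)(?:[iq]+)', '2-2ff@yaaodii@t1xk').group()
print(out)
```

yaaodii

Pattern: zero or more of one of [3y] (lazy), then one or more of one of [mdao] (captured); then one or more of one of [iq] (non-capturing group).
`re.search` tries every starting position until one works.
The match spans [6:13] → 'yaaodii'.
Captured: group 1 = 'yaaod'.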